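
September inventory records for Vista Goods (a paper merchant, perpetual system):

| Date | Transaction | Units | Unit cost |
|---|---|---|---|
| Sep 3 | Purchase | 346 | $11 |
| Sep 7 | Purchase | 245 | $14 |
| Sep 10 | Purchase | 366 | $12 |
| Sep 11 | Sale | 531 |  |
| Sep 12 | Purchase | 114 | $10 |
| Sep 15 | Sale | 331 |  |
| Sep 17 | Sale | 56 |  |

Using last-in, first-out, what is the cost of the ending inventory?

Sep 11, 531 sold [LIFO — newest first]: 366 @ $12 + 165 @ $14 = $6,702
Sep 15, 331 sold [LIFO — newest first]: 114 @ $10 + 80 @ $14 + 137 @ $11 = $3,767
Sep 17, 56 sold [LIFO — newest first]: 56 @ $11 = $616
Total COGS = $6,702 + $3,767 + $616 = $11,085
Ending inventory: 153 @ $11 = $1,683
Check: goods available $12,768 = COGS $11,085 + ending $1,683

Ending inventory = $1,683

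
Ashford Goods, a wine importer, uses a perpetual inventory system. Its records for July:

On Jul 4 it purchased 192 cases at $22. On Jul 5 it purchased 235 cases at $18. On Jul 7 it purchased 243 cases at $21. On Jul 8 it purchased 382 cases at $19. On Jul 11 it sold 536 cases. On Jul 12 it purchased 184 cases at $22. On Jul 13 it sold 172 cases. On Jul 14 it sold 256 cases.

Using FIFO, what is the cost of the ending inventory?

Ending inventory = $5,720

Jul 11, 536 sold [FIFO — oldest first]: 192 @ $22 + 235 @ $18 + 109 @ $21 = $10,743
Jul 13, 172 sold [FIFO — oldest first]: 134 @ $21 + 38 @ $19 = $3,536
Jul 14, 256 sold [FIFO — oldest first]: 256 @ $19 = $4,864
Total COGS = $10,743 + $3,536 + $4,864 = $19,143
Ending inventory: 88 @ $19 + 184 @ $22 = $5,720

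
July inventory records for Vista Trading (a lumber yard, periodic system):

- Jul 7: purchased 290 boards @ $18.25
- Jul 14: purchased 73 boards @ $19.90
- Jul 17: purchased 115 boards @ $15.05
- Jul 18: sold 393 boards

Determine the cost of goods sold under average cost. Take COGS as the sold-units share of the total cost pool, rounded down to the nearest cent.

Jul 18, sell 393: 393/478 × $8,475.95 → $6,968.72
Ending inventory (cost pool remaining) = $1,507.23
Check: goods available $8,475.95 = COGS $6,968.72 + ending $1,507.23

COGS = $6,968.72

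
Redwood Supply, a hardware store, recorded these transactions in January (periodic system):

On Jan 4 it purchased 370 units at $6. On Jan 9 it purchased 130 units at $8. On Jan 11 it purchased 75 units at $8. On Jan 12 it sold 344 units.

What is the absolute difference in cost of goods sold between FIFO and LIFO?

FIFO COGS: 344 @ $6 = $2,064
LIFO COGS: 75 @ $8 + 130 @ $8 + 139 @ $6 = $2,474
Difference = |$2,064 − $2,474| = $410

$410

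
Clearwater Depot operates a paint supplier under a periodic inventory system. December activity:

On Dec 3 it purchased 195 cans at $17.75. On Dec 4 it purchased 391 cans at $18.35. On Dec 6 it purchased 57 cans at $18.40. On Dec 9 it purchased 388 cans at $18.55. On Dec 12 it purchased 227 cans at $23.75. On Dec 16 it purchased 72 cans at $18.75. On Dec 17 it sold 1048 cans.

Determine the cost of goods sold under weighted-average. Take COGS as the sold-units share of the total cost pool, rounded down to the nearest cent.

Dec 17, sell 1048: 1048/1330 × $25,623.55 → $20,190.58
Ending inventory (cost pool remaining) = $5,432.97

COGS = $20,190.58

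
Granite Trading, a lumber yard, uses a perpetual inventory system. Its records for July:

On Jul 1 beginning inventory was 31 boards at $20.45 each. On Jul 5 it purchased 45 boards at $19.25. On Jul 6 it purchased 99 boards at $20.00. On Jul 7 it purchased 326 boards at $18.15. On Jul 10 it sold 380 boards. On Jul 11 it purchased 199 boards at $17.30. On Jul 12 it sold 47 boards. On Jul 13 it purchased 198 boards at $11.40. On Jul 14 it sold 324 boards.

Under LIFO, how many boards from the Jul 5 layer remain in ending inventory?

45

Jul 10, 380 sold [LIFO — newest first]: 326 @ $18.15 + 54 @ $20.00 = $6,996.90
Jul 12, 47 sold [LIFO — newest first]: 47 @ $17.30 = $813.10
Jul 14, 324 sold [LIFO — newest first]: 198 @ $11.40 + 126 @ $17.30 = $4,437.00
Total COGS = $6,996.90 + $813.10 + $4,437.00 = $12,247.00
Ending inventory: 31 @ $20.45 + 45 @ $19.25 + 45 @ $20.00 + 26 @ $17.30 = $2,850.00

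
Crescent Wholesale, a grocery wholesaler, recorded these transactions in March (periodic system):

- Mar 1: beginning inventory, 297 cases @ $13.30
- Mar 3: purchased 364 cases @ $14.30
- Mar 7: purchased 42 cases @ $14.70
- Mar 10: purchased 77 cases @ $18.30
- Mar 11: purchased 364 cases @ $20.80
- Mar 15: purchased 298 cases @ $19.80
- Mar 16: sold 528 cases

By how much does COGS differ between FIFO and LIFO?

FIFO COGS: 297 @ $13.30 + 231 @ $14.30 = $7,253.40
LIFO COGS: 298 @ $19.80 + 230 @ $20.80 = $10,684.40
Difference = |$7,253.40 − $10,684.40| = $3,431.00

$3,431.00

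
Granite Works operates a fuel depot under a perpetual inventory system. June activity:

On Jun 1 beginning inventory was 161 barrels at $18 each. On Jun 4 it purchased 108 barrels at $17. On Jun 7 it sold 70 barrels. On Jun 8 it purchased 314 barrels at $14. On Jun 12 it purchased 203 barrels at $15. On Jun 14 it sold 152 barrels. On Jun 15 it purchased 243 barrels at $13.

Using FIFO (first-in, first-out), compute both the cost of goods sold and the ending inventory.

COGS = $3,935; ending inventory = $11,399

Jun 7, 70 sold [FIFO — oldest first]: 70 @ $18 = $1,260
Jun 14, 152 sold [FIFO — oldest first]: 91 @ $18 + 61 @ $17 = $2,675
Total COGS = $1,260 + $2,675 = $3,935
Ending inventory: 47 @ $17 + 314 @ $14 + 203 @ $15 + 243 @ $13 = $11,399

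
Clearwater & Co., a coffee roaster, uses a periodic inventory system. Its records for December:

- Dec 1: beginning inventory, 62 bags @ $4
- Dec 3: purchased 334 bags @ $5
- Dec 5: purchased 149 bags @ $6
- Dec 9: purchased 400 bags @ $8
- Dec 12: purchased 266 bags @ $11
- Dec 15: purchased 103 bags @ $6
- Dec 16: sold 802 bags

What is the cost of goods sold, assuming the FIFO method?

COGS = $4,868

Dec 16, 802 sold [FIFO — oldest first]: 62 @ $4 + 334 @ $5 + 149 @ $6 + 257 @ $8 = $4,868
Ending inventory: 143 @ $8 + 266 @ $11 + 103 @ $6 = $4,688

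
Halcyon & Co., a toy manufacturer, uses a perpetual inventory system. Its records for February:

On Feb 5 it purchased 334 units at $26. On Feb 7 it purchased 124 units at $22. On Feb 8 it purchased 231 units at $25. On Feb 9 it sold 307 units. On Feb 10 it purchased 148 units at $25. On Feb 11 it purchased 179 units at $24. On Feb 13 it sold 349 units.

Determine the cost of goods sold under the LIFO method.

Feb 9, 307 sold [LIFO — newest first]: 231 @ $25 + 76 @ $22 = $7,447
Feb 13, 349 sold [LIFO — newest first]: 179 @ $24 + 148 @ $25 + 22 @ $22 = $8,480
Total COGS = $7,447 + $8,480 = $15,927
Ending inventory: 334 @ $26 + 26 @ $22 = $9,256

COGS = $15,927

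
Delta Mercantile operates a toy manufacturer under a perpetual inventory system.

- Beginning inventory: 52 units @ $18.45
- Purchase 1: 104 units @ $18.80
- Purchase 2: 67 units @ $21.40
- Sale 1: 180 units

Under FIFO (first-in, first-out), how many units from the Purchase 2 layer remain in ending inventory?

43

Sale 1 (180) [FIFO — oldest first]: 52 @ $18.45 + 104 @ $18.80 + 24 @ $21.40 = $3,428.20
Ending inventory: 43 @ $21.40 = $920.20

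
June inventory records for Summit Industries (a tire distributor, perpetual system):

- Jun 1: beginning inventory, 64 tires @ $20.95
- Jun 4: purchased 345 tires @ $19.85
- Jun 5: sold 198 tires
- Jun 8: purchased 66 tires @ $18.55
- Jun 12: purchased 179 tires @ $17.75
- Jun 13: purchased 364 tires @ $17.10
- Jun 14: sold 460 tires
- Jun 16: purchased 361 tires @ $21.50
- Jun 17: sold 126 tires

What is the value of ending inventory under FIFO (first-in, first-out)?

Jun 5, 198 sold [FIFO — oldest first]: 64 @ $20.95 + 134 @ $19.85 = $4,000.70
Jun 14, 460 sold [FIFO — oldest first]: 211 @ $19.85 + 66 @ $18.55 + 179 @ $17.75 + 4 @ $17.10 = $8,658.30
Jun 17, 126 sold [FIFO — oldest first]: 126 @ $17.10 = $2,154.60
Total COGS = $4,000.70 + $8,658.30 + $2,154.60 = $14,813.60
Ending inventory: 234 @ $17.10 + 361 @ $21.50 = $11,762.90
Check: goods available $26,576.50 = COGS $14,813.60 + ending $11,762.90

Ending inventory = $11,762.90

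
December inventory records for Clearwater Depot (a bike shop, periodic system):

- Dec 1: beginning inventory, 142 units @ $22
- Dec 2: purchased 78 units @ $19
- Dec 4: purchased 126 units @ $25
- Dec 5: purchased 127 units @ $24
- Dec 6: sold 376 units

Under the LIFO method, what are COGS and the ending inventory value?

Dec 6, 376 sold [LIFO — newest first]: 127 @ $24 + 126 @ $25 + 78 @ $19 + 45 @ $22 = $8,670
Ending inventory: 97 @ $22 = $2,134

COGS = $8,670; ending inventory = $2,134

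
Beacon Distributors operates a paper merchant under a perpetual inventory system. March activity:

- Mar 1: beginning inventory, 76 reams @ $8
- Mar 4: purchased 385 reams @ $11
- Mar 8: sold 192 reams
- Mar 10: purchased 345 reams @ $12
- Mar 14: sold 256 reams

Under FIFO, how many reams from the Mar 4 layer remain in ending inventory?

Mar 8, 192 sold [FIFO — oldest first]: 76 @ $8 + 116 @ $11 = $1,884
Mar 14, 256 sold [FIFO — oldest first]: 256 @ $11 = $2,816
Total COGS = $1,884 + $2,816 = $4,700
Ending inventory: 13 @ $11 + 345 @ $12 = $4,283

13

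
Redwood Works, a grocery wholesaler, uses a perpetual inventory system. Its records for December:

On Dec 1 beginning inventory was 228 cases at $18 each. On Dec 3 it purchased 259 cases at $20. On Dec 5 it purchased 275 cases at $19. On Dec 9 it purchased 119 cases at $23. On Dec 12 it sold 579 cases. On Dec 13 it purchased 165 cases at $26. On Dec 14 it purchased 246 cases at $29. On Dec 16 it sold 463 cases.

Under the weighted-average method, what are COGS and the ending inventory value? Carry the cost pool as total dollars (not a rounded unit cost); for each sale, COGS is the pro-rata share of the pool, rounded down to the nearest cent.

After Dec 1: 228 on hand, pool $4,104.00 (≈ $18.0000 each)
After Dec 3: 487 on hand, pool $9,284.00 (≈ $19.0637 each)
After Dec 5: 762 on hand, pool $14,509.00 (≈ $19.0407 each)
After Dec 9: 881 on hand, pool $17,246.00 (≈ $19.5755 each)
Dec 12, sell 579: 579/881 × $17,246.00 → $11,334.20
After Dec 13: 467 on hand, pool $10,201.80 (≈ $21.8454 each)
After Dec 14: 713 on hand, pool $17,335.80 (≈ $24.3139 each)
Dec 16, sell 463: 463/713 × $17,335.80 → $11,257.32
Total COGS = $11,334.20 + $11,257.32 = $22,591.52
Ending inventory (cost pool remaining) = $6,078.48

COGS = $22,591.52; ending inventory = $6,078.48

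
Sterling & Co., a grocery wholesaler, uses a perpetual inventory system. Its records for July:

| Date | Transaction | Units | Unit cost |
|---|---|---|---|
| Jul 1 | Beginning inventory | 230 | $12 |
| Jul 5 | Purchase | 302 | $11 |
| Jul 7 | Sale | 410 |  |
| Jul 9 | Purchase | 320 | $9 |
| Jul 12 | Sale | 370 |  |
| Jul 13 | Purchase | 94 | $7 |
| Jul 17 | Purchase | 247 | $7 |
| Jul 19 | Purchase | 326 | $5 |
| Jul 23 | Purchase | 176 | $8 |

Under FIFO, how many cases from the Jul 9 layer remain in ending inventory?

72

Jul 7, 410 sold [FIFO — oldest first]: 230 @ $12 + 180 @ $11 = $4,740
Jul 12, 370 sold [FIFO — oldest first]: 122 @ $11 + 248 @ $9 = $3,574
Total COGS = $4,740 + $3,574 = $8,314
Ending inventory: 72 @ $9 + 94 @ $7 + 247 @ $7 + 326 @ $5 + 176 @ $8 = $6,073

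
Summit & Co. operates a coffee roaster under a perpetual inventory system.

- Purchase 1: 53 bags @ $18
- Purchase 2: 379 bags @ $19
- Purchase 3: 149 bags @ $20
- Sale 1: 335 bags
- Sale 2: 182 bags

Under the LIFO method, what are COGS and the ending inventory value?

COGS = $9,972; ending inventory = $1,163

Sale 1 (335) [LIFO — newest first]: 149 @ $20 + 186 @ $19 = $6,514
Sale 2 (182) [LIFO — newest first]: 182 @ $19 = $3,458
Total COGS = $6,514 + $3,458 = $9,972
Ending inventory: 53 @ $18 + 11 @ $19 = $1,163
Check: goods available $11,135 = COGS $9,972 + ending $1,163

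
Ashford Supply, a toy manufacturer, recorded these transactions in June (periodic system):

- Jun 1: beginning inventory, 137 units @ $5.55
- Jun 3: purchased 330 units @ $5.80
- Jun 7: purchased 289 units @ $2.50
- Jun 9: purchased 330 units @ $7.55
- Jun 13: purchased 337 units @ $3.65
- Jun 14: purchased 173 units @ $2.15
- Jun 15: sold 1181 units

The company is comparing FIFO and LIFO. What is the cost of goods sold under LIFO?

FIFO COGS: 137 @ $5.55 + 330 @ $5.80 + 289 @ $2.50 + 330 @ $7.55 + 95 @ $3.65 = $6,235.10
LIFO COGS: 173 @ $2.15 + 337 @ $3.65 + 330 @ $7.55 + 289 @ $2.50 + 52 @ $5.80 = $5,117.60

COGS = $5,117.60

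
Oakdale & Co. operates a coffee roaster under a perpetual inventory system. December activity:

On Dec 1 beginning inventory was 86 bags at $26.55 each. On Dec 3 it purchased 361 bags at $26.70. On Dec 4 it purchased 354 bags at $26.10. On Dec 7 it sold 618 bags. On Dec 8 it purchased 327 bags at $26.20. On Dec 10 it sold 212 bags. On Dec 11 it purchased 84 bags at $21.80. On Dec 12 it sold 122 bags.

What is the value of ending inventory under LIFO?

Ending inventory = $6,890.60

Dec 7, 618 sold [LIFO — newest first]: 354 @ $26.10 + 264 @ $26.70 = $16,288.20
Dec 10, 212 sold [LIFO — newest first]: 212 @ $26.20 = $5,554.40
Dec 12, 122 sold [LIFO — newest first]: 84 @ $21.80 + 38 @ $26.20 = $2,826.80
Total COGS = $16,288.20 + $5,554.40 + $2,826.80 = $24,669.40
Ending inventory: 86 @ $26.55 + 97 @ $26.70 + 77 @ $26.20 = $6,890.60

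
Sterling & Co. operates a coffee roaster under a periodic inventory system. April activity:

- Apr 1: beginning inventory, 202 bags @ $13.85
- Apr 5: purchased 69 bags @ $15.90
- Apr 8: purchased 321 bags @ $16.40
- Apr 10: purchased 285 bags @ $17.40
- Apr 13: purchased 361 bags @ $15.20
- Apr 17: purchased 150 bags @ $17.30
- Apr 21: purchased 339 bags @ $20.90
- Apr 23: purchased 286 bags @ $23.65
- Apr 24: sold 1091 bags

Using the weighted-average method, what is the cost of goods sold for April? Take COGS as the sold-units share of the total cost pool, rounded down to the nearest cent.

COGS = $19,537.95

Apr 24, sell 1091: 1091/2013 × $36,049.40 → $19,537.95
Ending inventory (cost pool remaining) = $16,511.45
Check: goods available $36,049.40 = COGS $19,537.95 + ending $16,511.45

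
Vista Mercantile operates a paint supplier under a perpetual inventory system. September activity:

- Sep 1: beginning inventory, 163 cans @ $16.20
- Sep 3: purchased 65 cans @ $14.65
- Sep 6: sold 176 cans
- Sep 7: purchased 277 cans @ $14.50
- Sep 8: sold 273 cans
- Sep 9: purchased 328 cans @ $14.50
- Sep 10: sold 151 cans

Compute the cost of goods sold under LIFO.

Sep 6, 176 sold [LIFO — newest first]: 65 @ $14.65 + 111 @ $16.20 = $2,750.45
Sep 8, 273 sold [LIFO — newest first]: 273 @ $14.50 = $3,958.50
Sep 10, 151 sold [LIFO — newest first]: 151 @ $14.50 = $2,189.50
Total COGS = $2,750.45 + $3,958.50 + $2,189.50 = $8,898.45
Ending inventory: 52 @ $16.20 + 4 @ $14.50 + 177 @ $14.50 = $3,466.90

COGS = $8,898.45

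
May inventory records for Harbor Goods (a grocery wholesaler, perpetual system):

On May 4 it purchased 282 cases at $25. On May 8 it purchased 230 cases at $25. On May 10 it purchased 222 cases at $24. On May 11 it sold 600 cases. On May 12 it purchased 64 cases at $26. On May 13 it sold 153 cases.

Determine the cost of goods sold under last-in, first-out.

May 11, 600 sold [LIFO — newest first]: 222 @ $24 + 230 @ $25 + 148 @ $25 = $14,778
May 13, 153 sold [LIFO — newest first]: 64 @ $26 + 89 @ $25 = $3,889
Total COGS = $14,778 + $3,889 = $18,667
Ending inventory: 45 @ $25 = $1,125

COGS = $18,667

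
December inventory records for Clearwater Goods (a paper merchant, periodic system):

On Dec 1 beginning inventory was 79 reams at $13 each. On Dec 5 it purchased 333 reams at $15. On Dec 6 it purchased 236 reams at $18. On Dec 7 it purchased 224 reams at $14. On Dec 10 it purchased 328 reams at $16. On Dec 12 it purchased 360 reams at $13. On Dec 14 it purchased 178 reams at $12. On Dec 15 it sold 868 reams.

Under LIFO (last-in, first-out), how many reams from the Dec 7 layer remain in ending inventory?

222

Dec 15, 868 sold [LIFO — newest first]: 178 @ $12 + 360 @ $13 + 328 @ $16 + 2 @ $14 = $12,092
Ending inventory: 79 @ $13 + 333 @ $15 + 236 @ $18 + 222 @ $14 = $13,378
Check: goods available $25,470 = COGS $12,092 + ending $13,378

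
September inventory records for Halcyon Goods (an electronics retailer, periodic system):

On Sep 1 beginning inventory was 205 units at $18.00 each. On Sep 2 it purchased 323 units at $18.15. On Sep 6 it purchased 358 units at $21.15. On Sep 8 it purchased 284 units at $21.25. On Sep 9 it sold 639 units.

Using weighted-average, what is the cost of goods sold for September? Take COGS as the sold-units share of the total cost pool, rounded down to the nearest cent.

COGS = $12,648.45

Sep 9, sell 639: 639/1170 × $23,159.15 → $12,648.45
Ending inventory (cost pool remaining) = $10,510.70
Check: goods available $23,159.15 = COGS $12,648.45 + ending $10,510.70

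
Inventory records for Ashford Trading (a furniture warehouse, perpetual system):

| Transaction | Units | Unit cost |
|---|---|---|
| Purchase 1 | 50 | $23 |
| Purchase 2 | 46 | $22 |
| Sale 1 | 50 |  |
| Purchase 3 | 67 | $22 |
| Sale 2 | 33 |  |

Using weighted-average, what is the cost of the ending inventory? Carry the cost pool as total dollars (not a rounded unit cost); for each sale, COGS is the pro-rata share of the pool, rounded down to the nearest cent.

Ending inventory = $1,776.97

After Purchase 1: 50 on hand, pool $1,150.00 (≈ $23.0000 each)
After Purchase 2: 96 on hand, pool $2,162.00 (≈ $22.5208 each)
Sale 1, sell 50: 50/96 × $2,162.00 → $1,126.04
After Purchase 3: 113 on hand, pool $2,509.96 (≈ $22.2120 each)
Sale 2, sell 33: 33/113 × $2,509.96 → $732.99
Total COGS = $1,126.04 + $732.99 = $1,859.03
Ending inventory (cost pool remaining) = $1,776.97
Check: goods available $3,636.00 = COGS $1,859.03 + ending $1,776.97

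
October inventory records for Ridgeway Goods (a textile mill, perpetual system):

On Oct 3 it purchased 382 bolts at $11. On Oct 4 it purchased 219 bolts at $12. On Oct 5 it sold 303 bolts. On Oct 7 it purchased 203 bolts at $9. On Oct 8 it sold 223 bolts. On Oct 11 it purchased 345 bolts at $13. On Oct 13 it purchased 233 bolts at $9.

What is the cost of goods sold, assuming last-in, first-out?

Oct 5, 303 sold [LIFO — newest first]: 219 @ $12 + 84 @ $11 = $3,552
Oct 8, 223 sold [LIFO — newest first]: 203 @ $9 + 20 @ $11 = $2,047
Total COGS = $3,552 + $2,047 = $5,599
Ending inventory: 278 @ $11 + 345 @ $13 + 233 @ $9 = $9,640

COGS = $5,599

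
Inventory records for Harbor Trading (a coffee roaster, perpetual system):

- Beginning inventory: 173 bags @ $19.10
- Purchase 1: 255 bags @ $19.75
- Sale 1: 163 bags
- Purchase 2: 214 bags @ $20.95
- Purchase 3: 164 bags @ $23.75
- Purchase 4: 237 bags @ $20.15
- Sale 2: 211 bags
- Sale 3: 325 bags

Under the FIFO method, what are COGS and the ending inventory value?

COGS = $14,177.60; ending inventory = $7,316.80

Sale 1 (163) [FIFO — oldest first]: 163 @ $19.10 = $3,113.30
Sale 2 (211) [FIFO — oldest first]: 10 @ $19.10 + 201 @ $19.75 = $4,160.75
Sale 3 (325) [FIFO — oldest first]: 54 @ $19.75 + 214 @ $20.95 + 57 @ $23.75 = $6,903.55
Total COGS = $3,113.30 + $4,160.75 + $6,903.55 = $14,177.60
Ending inventory: 107 @ $23.75 + 237 @ $20.15 = $7,316.80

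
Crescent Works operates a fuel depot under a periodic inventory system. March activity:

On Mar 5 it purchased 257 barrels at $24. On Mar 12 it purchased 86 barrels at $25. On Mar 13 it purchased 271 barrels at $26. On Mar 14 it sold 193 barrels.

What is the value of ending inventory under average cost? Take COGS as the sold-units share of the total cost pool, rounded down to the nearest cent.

Ending inventory = $10,534.60

Mar 14, sell 193: 193/614 × $15,364.00 → $4,829.40
Ending inventory (cost pool remaining) = $10,534.60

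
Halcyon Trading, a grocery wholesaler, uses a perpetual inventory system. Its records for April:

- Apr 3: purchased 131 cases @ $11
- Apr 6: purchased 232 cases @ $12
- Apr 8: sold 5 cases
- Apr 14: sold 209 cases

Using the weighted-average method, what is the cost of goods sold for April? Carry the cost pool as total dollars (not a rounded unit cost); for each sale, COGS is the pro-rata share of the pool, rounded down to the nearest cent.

COGS = $2,490.76

After Apr 3: 131 on hand, pool $1,441.00 (≈ $11.0000 each)
After Apr 6: 363 on hand, pool $4,225.00 (≈ $11.6391 each)
Apr 8, sell 5: 5/363 × $4,225.00 → $58.19
Apr 14, sell 209: 209/358 × $4,166.81 → $2,432.57
Total COGS = $58.19 + $2,432.57 = $2,490.76
Ending inventory (cost pool remaining) = $1,734.24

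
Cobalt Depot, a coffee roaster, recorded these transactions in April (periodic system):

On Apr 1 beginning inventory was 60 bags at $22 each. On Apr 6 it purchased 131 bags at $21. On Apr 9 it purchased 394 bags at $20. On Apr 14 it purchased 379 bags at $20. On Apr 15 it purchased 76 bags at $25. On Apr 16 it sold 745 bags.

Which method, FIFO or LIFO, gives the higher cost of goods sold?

LIFO

FIFO COGS: 60 @ $22 + 131 @ $21 + 394 @ $20 + 160 @ $20 = $15,151
LIFO COGS: 76 @ $25 + 379 @ $20 + 290 @ $20 = $15,280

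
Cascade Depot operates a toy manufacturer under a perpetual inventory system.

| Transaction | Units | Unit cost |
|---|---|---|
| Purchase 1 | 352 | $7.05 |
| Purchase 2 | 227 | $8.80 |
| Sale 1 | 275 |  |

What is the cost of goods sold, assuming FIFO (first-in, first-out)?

COGS = $1,938.75

Sale 1 (275) [FIFO — oldest first]: 275 @ $7.05 = $1,938.75
Ending inventory: 77 @ $7.05 + 227 @ $8.80 = $2,540.45
Check: goods available $4,479.20 = COGS $1,938.75 + ending $2,540.45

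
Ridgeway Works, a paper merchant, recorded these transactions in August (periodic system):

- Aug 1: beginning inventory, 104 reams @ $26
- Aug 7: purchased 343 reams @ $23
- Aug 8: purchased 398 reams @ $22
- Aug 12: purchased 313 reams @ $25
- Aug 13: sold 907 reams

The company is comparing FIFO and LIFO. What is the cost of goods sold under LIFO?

COGS = $21,089

FIFO COGS: 104 @ $26 + 343 @ $23 + 398 @ $22 + 62 @ $25 = $20,899
LIFO COGS: 313 @ $25 + 398 @ $22 + 196 @ $23 = $21,089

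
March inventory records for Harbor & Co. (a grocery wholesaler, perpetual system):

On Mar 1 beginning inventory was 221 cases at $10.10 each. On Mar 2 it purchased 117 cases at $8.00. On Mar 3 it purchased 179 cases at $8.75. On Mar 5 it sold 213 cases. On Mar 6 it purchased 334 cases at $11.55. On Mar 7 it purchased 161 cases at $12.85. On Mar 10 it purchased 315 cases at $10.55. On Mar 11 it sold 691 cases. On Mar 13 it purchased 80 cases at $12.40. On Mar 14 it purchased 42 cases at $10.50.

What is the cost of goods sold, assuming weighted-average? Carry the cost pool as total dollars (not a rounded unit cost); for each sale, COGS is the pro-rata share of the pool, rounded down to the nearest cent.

COGS = $9,414.82

After Mar 1: 221 on hand, pool $2,232.10 (≈ $10.1000 each)
After Mar 2: 338 on hand, pool $3,168.10 (≈ $9.3731 each)
After Mar 3: 517 on hand, pool $4,734.35 (≈ $9.1574 each)
Mar 5, sell 213: 213/517 × $4,734.35 → $1,950.51
After Mar 6: 638 on hand, pool $6,641.54 (≈ $10.4099 each)
After Mar 7: 799 on hand, pool $8,710.39 (≈ $10.9016 each)
After Mar 10: 1114 on hand, pool $12,033.64 (≈ $10.8022 each)
Mar 11, sell 691: 691/1114 × $12,033.64 → $7,464.31
After Mar 13: 503 on hand, pool $5,561.33 (≈ $11.0563 each)
After Mar 14: 545 on hand, pool $6,002.33 (≈ $11.0134 each)
Total COGS = $1,950.51 + $7,464.31 = $9,414.82
Ending inventory (cost pool remaining) = $6,002.33
Check: goods available $15,417.15 = COGS $9,414.82 + ending $6,002.33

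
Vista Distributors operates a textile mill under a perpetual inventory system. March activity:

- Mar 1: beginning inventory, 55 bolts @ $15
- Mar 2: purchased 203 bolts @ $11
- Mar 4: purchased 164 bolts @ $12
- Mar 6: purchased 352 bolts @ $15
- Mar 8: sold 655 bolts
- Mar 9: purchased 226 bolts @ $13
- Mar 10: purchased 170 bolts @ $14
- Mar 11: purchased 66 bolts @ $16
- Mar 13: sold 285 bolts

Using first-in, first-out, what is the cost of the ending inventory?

Mar 8, 655 sold [FIFO — oldest first]: 55 @ $15 + 203 @ $11 + 164 @ $12 + 233 @ $15 = $8,521
Mar 13, 285 sold [FIFO — oldest first]: 119 @ $15 + 166 @ $13 = $3,943
Total COGS = $8,521 + $3,943 = $12,464
Ending inventory: 60 @ $13 + 170 @ $14 + 66 @ $16 = $4,216

Ending inventory = $4,216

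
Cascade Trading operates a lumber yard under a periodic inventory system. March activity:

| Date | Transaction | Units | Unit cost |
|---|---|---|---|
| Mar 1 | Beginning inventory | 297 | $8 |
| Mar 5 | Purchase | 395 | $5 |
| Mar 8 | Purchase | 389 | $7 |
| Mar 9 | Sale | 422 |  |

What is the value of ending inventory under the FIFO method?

Mar 9, 422 sold [FIFO — oldest first]: 297 @ $8 + 125 @ $5 = $3,001
Ending inventory: 270 @ $5 + 389 @ $7 = $4,073
Check: goods available $7,074 = COGS $3,001 + ending $4,073

Ending inventory = $4,073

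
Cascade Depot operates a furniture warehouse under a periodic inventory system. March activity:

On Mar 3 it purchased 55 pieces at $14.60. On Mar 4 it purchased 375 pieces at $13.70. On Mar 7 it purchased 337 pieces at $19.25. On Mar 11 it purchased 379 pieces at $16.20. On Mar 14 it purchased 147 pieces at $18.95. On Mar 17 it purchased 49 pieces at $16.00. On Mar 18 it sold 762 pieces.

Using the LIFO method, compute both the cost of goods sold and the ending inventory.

Mar 18, 762 sold [LIFO — newest first]: 49 @ $16.00 + 147 @ $18.95 + 379 @ $16.20 + 187 @ $19.25 = $13,309.20
Ending inventory: 55 @ $14.60 + 375 @ $13.70 + 150 @ $19.25 = $8,828.00

COGS = $13,309.20; ending inventory = $8,828.00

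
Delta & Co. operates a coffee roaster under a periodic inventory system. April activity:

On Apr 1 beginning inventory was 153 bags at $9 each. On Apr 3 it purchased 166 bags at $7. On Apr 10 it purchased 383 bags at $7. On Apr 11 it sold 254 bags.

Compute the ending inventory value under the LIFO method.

Ending inventory = $3,442

Apr 11, 254 sold [LIFO — newest first]: 254 @ $7 = $1,778
Ending inventory: 153 @ $9 + 166 @ $7 + 129 @ $7 = $3,442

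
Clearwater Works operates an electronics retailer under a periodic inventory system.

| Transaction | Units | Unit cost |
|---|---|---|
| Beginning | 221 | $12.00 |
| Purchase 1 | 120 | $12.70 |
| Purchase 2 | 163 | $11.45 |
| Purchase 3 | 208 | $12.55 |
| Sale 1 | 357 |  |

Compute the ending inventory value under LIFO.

Sale 1 (357) [LIFO — newest first]: 208 @ $12.55 + 149 @ $11.45 = $4,316.45
Ending inventory: 221 @ $12.00 + 120 @ $12.70 + 14 @ $11.45 = $4,336.30

Ending inventory = $4,336.30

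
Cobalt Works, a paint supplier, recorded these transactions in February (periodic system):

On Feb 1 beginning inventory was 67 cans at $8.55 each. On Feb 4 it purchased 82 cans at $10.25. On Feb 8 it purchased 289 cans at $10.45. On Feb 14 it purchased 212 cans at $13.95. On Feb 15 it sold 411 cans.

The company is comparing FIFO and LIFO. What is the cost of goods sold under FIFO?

FIFO COGS: 67 @ $8.55 + 82 @ $10.25 + 262 @ $10.45 = $4,151.25
LIFO COGS: 212 @ $13.95 + 199 @ $10.45 = $5,036.95

COGS = $4,151.25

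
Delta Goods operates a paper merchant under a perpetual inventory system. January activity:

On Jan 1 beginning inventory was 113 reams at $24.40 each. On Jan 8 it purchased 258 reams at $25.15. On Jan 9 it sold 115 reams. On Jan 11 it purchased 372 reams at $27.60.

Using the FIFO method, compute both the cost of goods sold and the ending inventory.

Jan 9, 115 sold [FIFO — oldest first]: 113 @ $24.40 + 2 @ $25.15 = $2,807.50
Ending inventory: 256 @ $25.15 + 372 @ $27.60 = $16,705.60
Check: goods available $19,513.10 = COGS $2,807.50 + ending $16,705.60

COGS = $2,807.50; ending inventory = $16,705.60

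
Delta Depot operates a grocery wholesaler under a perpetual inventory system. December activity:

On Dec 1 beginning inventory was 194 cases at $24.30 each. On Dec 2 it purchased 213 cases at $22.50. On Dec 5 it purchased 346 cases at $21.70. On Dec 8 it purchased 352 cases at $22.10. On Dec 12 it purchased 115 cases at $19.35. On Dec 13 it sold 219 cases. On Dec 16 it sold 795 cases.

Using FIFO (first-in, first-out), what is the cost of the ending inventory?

Dec 13, 219 sold [FIFO — oldest first]: 194 @ $24.30 + 25 @ $22.50 = $5,276.70
Dec 16, 795 sold [FIFO — oldest first]: 188 @ $22.50 + 346 @ $21.70 + 261 @ $22.10 = $17,506.30
Total COGS = $5,276.70 + $17,506.30 = $22,783.00
Ending inventory: 91 @ $22.10 + 115 @ $19.35 = $4,236.35

Ending inventory = $4,236.35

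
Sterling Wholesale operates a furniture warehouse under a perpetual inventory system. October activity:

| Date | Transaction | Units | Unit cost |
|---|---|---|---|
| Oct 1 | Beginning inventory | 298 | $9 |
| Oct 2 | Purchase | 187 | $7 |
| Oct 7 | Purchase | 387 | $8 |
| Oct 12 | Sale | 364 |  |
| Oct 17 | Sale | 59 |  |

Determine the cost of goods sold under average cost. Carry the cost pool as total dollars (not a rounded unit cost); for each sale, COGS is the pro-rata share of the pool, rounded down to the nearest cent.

COGS = $3,437.84

After Oct 1: 298 on hand, pool $2,682.00 (≈ $9.0000 each)
After Oct 2: 485 on hand, pool $3,991.00 (≈ $8.2289 each)
After Oct 7: 872 on hand, pool $7,087.00 (≈ $8.1273 each)
Oct 12, sell 364: 364/872 × $7,087.00 → $2,958.33
Oct 17, sell 59: 59/508 × $4,128.67 → $479.51
Total COGS = $2,958.33 + $479.51 = $3,437.84
Ending inventory (cost pool remaining) = $3,649.16
Check: goods available $7,087.00 = COGS $3,437.84 + ending $3,649.16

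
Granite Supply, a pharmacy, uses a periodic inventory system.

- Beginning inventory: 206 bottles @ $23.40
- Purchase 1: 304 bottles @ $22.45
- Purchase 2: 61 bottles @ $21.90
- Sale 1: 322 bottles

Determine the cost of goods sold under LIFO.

COGS = $7,195.35

Sale 1 (322) [LIFO — newest first]: 61 @ $21.90 + 261 @ $22.45 = $7,195.35
Ending inventory: 206 @ $23.40 + 43 @ $22.45 = $5,785.75
Check: goods available $12,981.10 = COGS $7,195.35 + ending $5,785.75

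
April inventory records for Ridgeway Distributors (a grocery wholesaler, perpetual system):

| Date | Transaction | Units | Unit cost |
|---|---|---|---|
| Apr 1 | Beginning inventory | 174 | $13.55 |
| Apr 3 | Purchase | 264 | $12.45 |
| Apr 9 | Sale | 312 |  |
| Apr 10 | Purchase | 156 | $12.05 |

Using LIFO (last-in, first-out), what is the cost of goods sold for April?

Apr 9, 312 sold [LIFO — newest first]: 264 @ $12.45 + 48 @ $13.55 = $3,937.20
Ending inventory: 126 @ $13.55 + 156 @ $12.05 = $3,587.10

COGS = $3,937.20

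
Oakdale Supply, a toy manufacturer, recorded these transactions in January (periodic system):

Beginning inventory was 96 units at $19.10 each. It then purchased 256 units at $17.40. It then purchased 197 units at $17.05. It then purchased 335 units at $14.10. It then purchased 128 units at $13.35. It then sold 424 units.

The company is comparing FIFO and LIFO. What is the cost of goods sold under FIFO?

COGS = $7,515.60

FIFO COGS: 96 @ $19.10 + 256 @ $17.40 + 72 @ $17.05 = $7,515.60
LIFO COGS: 128 @ $13.35 + 296 @ $14.10 = $5,882.40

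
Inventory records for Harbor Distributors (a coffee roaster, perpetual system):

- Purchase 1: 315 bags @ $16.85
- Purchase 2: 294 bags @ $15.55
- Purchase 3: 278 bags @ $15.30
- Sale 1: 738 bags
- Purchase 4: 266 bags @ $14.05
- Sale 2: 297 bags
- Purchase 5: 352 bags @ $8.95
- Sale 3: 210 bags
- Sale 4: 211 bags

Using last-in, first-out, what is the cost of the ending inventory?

Ending inventory = $825.65

Sale 1 (738) [LIFO — newest first]: 278 @ $15.30 + 294 @ $15.55 + 166 @ $16.85 = $11,622.20
Sale 2 (297) [LIFO — newest first]: 266 @ $14.05 + 31 @ $16.85 = $4,259.65
Sale 3 (210) [LIFO — newest first]: 210 @ $8.95 = $1,879.50
Sale 4 (211) [LIFO — newest first]: 142 @ $8.95 + 69 @ $16.85 = $2,433.55
Total COGS = $11,622.20 + $4,259.65 + $1,879.50 + $2,433.55 = $20,194.90
Ending inventory: 49 @ $16.85 = $825.65
Check: goods available $21,020.55 = COGS $20,194.90 + ending $825.65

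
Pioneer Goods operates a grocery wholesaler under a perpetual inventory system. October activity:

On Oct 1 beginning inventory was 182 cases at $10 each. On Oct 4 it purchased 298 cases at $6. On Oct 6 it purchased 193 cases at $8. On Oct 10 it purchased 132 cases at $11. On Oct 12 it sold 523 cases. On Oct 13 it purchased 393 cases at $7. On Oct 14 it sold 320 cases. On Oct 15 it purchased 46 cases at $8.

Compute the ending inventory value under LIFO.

Oct 12, 523 sold [LIFO — newest first]: 132 @ $11 + 193 @ $8 + 198 @ $6 = $4,184
Oct 14, 320 sold [LIFO — newest first]: 320 @ $7 = $2,240
Total COGS = $4,184 + $2,240 = $6,424
Ending inventory: 182 @ $10 + 100 @ $6 + 73 @ $7 + 46 @ $8 = $3,299

Ending inventory = $3,299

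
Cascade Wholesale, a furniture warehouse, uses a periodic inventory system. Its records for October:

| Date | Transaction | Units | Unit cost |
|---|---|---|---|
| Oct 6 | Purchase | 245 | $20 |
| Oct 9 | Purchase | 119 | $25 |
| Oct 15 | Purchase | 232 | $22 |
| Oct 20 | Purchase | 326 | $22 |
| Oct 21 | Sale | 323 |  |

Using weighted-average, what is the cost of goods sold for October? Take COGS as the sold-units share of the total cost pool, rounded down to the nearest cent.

COGS = $7,059.40

Oct 21, sell 323: 323/922 × $20,151.00 → $7,059.40
Ending inventory (cost pool remaining) = $13,091.60
Check: goods available $20,151.00 = COGS $7,059.40 + ending $13,091.60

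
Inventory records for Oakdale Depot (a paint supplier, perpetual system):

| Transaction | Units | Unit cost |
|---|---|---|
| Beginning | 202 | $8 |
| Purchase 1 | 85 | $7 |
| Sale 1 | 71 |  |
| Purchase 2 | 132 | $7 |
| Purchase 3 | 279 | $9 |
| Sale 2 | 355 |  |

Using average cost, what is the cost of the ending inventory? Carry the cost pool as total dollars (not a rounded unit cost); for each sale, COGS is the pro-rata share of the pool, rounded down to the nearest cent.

After Beginning: 202 on hand, pool $1,616.00 (≈ $8.0000 each)
After Purchase 1: 287 on hand, pool $2,211.00 (≈ $7.7038 each)
Sale 1, sell 71: 71/287 × $2,211.00 → $546.97
After Purchase 2: 348 on hand, pool $2,588.03 (≈ $7.4369 each)
After Purchase 3: 627 on hand, pool $5,099.03 (≈ $8.1324 each)
Sale 2, sell 355: 355/627 × $5,099.03 → $2,887.01
Total COGS = $546.97 + $2,887.01 = $3,433.98
Ending inventory (cost pool remaining) = $2,212.02

Ending inventory = $2,212.02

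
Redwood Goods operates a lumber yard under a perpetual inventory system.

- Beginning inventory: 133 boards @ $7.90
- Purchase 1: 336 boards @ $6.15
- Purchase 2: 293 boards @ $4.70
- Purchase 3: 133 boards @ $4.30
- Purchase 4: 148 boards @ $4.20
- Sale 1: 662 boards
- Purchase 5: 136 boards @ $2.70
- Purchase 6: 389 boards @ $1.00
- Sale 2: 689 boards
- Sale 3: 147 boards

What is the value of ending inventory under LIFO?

Ending inventory = $553.00

Sale 1 (662) [LIFO — newest first]: 148 @ $4.20 + 133 @ $4.30 + 293 @ $4.70 + 88 @ $6.15 = $3,111.80
Sale 2 (689) [LIFO — newest first]: 389 @ $1.00 + 136 @ $2.70 + 164 @ $6.15 = $1,764.80
Sale 3 (147) [LIFO — newest first]: 84 @ $6.15 + 63 @ $7.90 = $1,014.30
Total COGS = $3,111.80 + $1,764.80 + $1,014.30 = $5,890.90
Ending inventory: 70 @ $7.90 = $553.00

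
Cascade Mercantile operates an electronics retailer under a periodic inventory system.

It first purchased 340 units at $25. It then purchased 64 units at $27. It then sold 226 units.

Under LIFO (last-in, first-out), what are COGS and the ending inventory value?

Sale 1 (226) [LIFO — newest first]: 64 @ $27 + 162 @ $25 = $5,778
Ending inventory: 178 @ $25 = $4,450

COGS = $5,778; ending inventory = $4,450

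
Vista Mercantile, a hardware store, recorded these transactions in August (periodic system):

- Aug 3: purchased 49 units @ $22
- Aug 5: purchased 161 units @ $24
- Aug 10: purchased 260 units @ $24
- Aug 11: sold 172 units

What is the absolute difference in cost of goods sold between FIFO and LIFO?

$98

FIFO COGS: 49 @ $22 + 123 @ $24 = $4,030
LIFO COGS: 172 @ $24 = $4,128
Difference = |$4,030 − $4,128| = $98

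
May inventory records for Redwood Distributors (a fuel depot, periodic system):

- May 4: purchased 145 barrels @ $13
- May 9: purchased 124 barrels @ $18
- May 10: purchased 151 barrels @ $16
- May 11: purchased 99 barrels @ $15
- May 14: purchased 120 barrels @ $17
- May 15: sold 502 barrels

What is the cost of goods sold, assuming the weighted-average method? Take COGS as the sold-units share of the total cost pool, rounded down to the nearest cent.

May 15, sell 502: 502/639 × $10,058.00 → $7,901.58
Ending inventory (cost pool remaining) = $2,156.42

COGS = $7,901.58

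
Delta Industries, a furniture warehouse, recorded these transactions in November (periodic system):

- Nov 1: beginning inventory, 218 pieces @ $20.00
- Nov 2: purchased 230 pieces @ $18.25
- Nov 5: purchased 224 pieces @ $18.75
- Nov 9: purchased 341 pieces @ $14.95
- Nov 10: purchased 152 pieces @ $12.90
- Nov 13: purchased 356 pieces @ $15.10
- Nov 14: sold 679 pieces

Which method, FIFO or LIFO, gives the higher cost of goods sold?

FIFO COGS: 218 @ $20.00 + 230 @ $18.25 + 224 @ $18.75 + 7 @ $14.95 = $12,862.15
LIFO COGS: 356 @ $15.10 + 152 @ $12.90 + 171 @ $14.95 = $9,892.85

FIFO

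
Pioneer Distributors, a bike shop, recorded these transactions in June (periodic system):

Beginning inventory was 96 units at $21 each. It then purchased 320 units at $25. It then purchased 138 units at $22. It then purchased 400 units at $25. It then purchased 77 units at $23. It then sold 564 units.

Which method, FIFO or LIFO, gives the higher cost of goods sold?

LIFO

FIFO COGS: 96 @ $21 + 320 @ $25 + 138 @ $22 + 10 @ $25 = $13,302
LIFO COGS: 77 @ $23 + 400 @ $25 + 87 @ $22 = $13,685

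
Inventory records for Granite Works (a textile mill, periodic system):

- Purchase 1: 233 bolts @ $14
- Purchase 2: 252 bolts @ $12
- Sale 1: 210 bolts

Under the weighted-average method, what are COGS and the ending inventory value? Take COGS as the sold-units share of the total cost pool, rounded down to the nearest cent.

Sale 1, sell 210: 210/485 × $6,286.00 → $2,721.77
Ending inventory (cost pool remaining) = $3,564.23

COGS = $2,721.77; ending inventory = $3,564.23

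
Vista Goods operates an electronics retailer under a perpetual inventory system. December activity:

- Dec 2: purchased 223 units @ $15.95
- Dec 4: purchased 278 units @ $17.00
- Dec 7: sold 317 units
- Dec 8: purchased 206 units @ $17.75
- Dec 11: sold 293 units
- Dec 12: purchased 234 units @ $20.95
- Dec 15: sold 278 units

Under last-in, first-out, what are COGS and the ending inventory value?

Dec 7, 317 sold [LIFO — newest first]: 278 @ $17.00 + 39 @ $15.95 = $5,348.05
Dec 11, 293 sold [LIFO — newest first]: 206 @ $17.75 + 87 @ $15.95 = $5,044.15
Dec 15, 278 sold [LIFO — newest first]: 234 @ $20.95 + 44 @ $15.95 = $5,604.10
Total COGS = $5,348.05 + $5,044.15 + $5,604.10 = $15,996.30
Ending inventory: 53 @ $15.95 = $845.35

COGS = $15,996.30; ending inventory = $845.35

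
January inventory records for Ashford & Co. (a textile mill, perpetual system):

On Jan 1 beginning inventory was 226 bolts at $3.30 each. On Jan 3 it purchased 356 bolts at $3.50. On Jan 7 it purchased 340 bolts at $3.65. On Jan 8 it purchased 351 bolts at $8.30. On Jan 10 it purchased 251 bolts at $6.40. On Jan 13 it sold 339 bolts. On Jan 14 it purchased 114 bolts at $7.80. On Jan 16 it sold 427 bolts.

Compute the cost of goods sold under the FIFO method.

COGS = $2,663.40

Jan 13, 339 sold [FIFO — oldest first]: 226 @ $3.30 + 113 @ $3.50 = $1,141.30
Jan 16, 427 sold [FIFO — oldest first]: 243 @ $3.50 + 184 @ $3.65 = $1,522.10
Total COGS = $1,141.30 + $1,522.10 = $2,663.40
Ending inventory: 156 @ $3.65 + 351 @ $8.30 + 251 @ $6.40 + 114 @ $7.80 = $5,978.30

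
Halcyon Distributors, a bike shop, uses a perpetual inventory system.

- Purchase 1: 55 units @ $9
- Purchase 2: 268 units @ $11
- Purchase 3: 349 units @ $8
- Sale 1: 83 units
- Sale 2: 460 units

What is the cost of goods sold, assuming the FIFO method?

COGS = $5,203

Sale 1 (83) [FIFO — oldest first]: 55 @ $9 + 28 @ $11 = $803
Sale 2 (460) [FIFO — oldest first]: 240 @ $11 + 220 @ $8 = $4,400
Total COGS = $803 + $4,400 = $5,203
Ending inventory: 129 @ $8 = $1,032
Check: goods available $6,235 = COGS $5,203 + ending $1,032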